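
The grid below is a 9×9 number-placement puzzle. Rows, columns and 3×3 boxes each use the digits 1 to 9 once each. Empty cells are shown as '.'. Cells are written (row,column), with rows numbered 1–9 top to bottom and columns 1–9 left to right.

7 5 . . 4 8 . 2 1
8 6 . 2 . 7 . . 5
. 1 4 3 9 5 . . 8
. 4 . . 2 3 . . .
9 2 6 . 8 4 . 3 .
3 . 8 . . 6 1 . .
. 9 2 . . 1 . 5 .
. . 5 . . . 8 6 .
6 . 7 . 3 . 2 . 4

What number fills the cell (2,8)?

(1,4) = 6: row 1 has {1,2,4,5,7,8}; col 4 has {2,3}; box has {2,3,4,5,7,8,9} → only 6 remains.
(2,5) = 1: row 2 has {2,5,6,7,8}; col 5 has {2,3,4,8,9}; box has {2,3,4,5,6,7,8,9} → only 1 remains.
(3,1) = 2: row 3 has {1,3,4,5,8,9}; col 1 has {3,6,7,8,9}; box has {1,4,5,6,7,8} → only 2 remains.
(3,8) = 7: row 3 has {1,2,3,4,5,8,9}; col 8 has {2,3,5,6}; box has {1,2,5,8} → only 7 remains.
(4,3) = 1: row 4 has {2,3,4}; col 3 has {2,4,5,6,7,8}; box has {2,3,4,6,8,9} → only 1 remains.
(5,9) = 7: row 5 has {2,3,4,6,8,9}; col 9 has {1,4,5,8}; box has {1,3} → only 7 remains.
(6,2) = 7: row 6 has {1,3,6,8}; col 2 has {1,2,4,5,6,9}; box has {1,2,3,4,6,8,9} → only 7 remains.
(6,5) = 5: row 6 has {1,3,6,7,8}; col 5 has {1,2,3,4,8,9}; box has {2,3,4,6,8} → only 5 remains.
(7,1) = 4: row 7 has {1,2,5,9}; col 1 has {2,3,6,7,8,9}; box has {2,5,6,7,9} → only 4 remains.
(7,9) = 3: row 7 has {1,2,4,5,9}; col 9 has {1,4,5,7,8}; box has {2,4,5,6,8} → only 3 remains.
(8,1) = 1: row 8 has {5,6,8}; col 1 has {2,3,4,6,7,8,9}; box has {2,4,5,6,7,9} → only 1 remains.
(8,2) = 3: row 8 has {1,5,6,8}; col 2 has {1,2,4,5,6,7,9}; box has {1,2,4,5,6,7,9} → only 3 remains.
(8,5) = 7: row 8 has {1,3,5,6,8}; col 5 has {1,2,3,4,5,8,9}; box has {1,3} → only 7 remains.
(8,9) = 9: row 8 has {1,3,5,6,7,8}; col 9 has {1,3,4,5,7,8}; box has {2,3,4,5,6,8} → only 9 remains.
(9,2) = 8: row 9 has {2,3,4,6,7}; col 2 has {1,2,3,4,5,6,7,9}; box has {1,2,3,4,5,6,7,9} → only 8 remains.
(9,6) = 9: row 9 has {2,3,4,6,7,8}; col 6 has {1,3,4,5,6,7,8}; box has {1,3,7} → only 9 remains.
(9,8) = 1: row 9 has {2,3,4,6,7,8,9}; col 8 has {2,3,5,6,7}; box has {2,3,4,5,6,8,9} → only 1 remains.
(3,7) = 6: row 3 has {1,2,3,4,5,7,8,9}; col 7 has {1,2,8}; box has {1,2,5,7,8} → only 6 remains.
(4,1) = 5: row 4 has {1,2,3,4}; col 1 has {1,2,3,4,6,7,8,9}; box has {1,2,3,4,6,7,8,9} → only 5 remains.
(4,7) = 9: row 4 has {1,2,3,4,5}; col 7 has {1,2,6,8}; box has {1,3,7} → only 9 remains.
(4,8) = 8: row 4 has {1,2,3,4,5,9}; col 8 has {1,2,3,5,6,7}; box has {1,3,7,9} → only 8 remains.
(4,9) = 6: row 4 has {1,2,3,4,5,8,9}; col 9 has {1,3,4,5,7,8,9}; box has {1,3,7,8,9} → only 6 remains.
(5,4) = 1: row 5 has {2,3,4,6,7,8,9}; col 4 has {2,3,6}; box has {2,3,4,5,6,8} → only 1 remains.
(5,7) = 5: row 5 has {1,2,3,4,6,7,8,9}; col 7 has {1,2,6,8,9}; box has {1,3,6,7,8,9} → only 5 remains.
(6,4) = 9: row 6 has {1,3,5,6,7,8}; col 4 has {1,2,3,6}; box has {1,2,3,4,5,6,8} → only 9 remains.
(6,8) = 4: row 6 has {1,3,5,6,7,8,9}; col 8 has {1,2,3,5,6,7,8}; box has {1,3,5,6,7,8,9} → only 4 remains.
(6,9) = 2: row 6 has {1,3,4,5,6,7,8,9}; col 9 has {1,3,4,5,6,7,8,9}; box has {1,3,4,5,6,7,8,9} → only 2 remains.
(7,4) = 8: row 7 has {1,2,3,4,5,9}; col 4 has {1,2,3,6,9}; box has {1,3,7,9} → only 8 remains.
(7,5) = 6: row 7 has {1,2,3,4,5,8,9}; col 5 has {1,2,3,4,5,7,8,9}; box has {1,3,7,8,9} → only 6 remains.
(7,7) = 7: row 7 has {1,2,3,4,5,6,8,9}; col 7 has {1,2,5,6,8,9}; box has {1,2,3,4,5,6,8,9} → only 7 remains.
(8,4) = 4: row 8 has {1,3,5,6,7,8,9}; col 4 has {1,2,3,6,8,9}; box has {1,3,6,7,8,9} → only 4 remains.
(8,6) = 2: row 8 has {1,3,4,5,6,7,8,9}; col 6 has {1,3,4,5,6,7,8,9}; box has {1,3,4,6,7,8,9} → only 2 remains.
(9,4) = 5: row 9 has {1,2,3,4,6,7,8,9}; col 4 has {1,2,3,4,6,8,9}; box has {1,2,3,4,6,7,8,9} → only 5 remains.
(1,7) = 3: row 1 has {1,2,4,5,6,7,8}; col 7 has {1,2,5,6,7,8,9}; box has {1,2,5,6,7,8} → only 3 remains.
(2,7) = 4: row 2 has {1,2,5,6,7,8}; col 7 has {1,2,3,5,6,7,8,9}; box has {1,2,3,5,6,7,8} → only 4 remains.
(2,8) = 9: row 2 has {1,2,4,5,6,7,8}; col 8 has {1,2,3,4,5,6,7,8}; box has {1,2,3,4,5,6,7,8} → only 9 remains.

9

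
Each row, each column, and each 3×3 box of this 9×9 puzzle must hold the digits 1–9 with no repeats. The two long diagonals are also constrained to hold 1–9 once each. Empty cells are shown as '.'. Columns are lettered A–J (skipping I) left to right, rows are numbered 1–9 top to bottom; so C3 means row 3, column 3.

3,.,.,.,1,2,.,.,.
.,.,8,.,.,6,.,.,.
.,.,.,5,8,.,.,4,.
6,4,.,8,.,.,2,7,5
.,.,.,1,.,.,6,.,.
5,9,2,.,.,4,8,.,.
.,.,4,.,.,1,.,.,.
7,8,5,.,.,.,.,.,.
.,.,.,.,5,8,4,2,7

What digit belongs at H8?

6

A5 = 8: row 5 has {1,6}; col 1 has {3,5,6,7}; box has {2,4,5,6,9} → only 8 remains.
D1 = 4: in row 1, 4 can only go here (every other open cell in that row sees a 4).
H1 = 8: in row 1, 8 can only go here (every other open cell in that row sees an 8).
A2 = 4: in row 2, 4 can only go here (every other open cell in that row sees a 4).
C4 = 1: in row 4, 1 can only go here (every other open cell in that row sees a 1).
E5 = 2: in row 5, 2 can only go here (every other open cell in that row sees a 2).
J5 = 4: in row 5, 4 can only go here (every other open cell in that row sees a 4).
F5 = 5: in row 5, 5 can only go here (every other open cell in that row sees a 5).
J2 = 2: in row 2, 2 can only go here (every other open cell in that row sees a 2).
H5 = 9: in row 5, 9 can only go here (every other open cell in that row sees a 9).
J7 = 8: in row 7, 8 can only go here (every other open cell in that row sees an 8).
D8 = 2: in row 8, 2 can only go here (every other open cell in that row sees a 2).
E8 = 4: in row 8, 4 can only go here (every other open cell in that row sees a 4).
F3 = 7: in column 6, 7 can only go here (every other open cell in that column sees a 7).
G2 = 7: in row 2, 7 can only go here (every other open cell in that row sees a 7).
H2 = 5: in anti-diagonal, 5 can only go here (every other open cell in that diagonal sees a 5).
D6 = 7: in anti-diagonal, 7 can only go here (every other open cell in that diagonal sees a 7).
G1 = 9: row 1 has {1,2,3,4,8}; col 7 has {2,4,6,7,8}; box has {2,4,5,7,8} → only 9 remains.
J1 = 6: row 1 has {1,2,3,4,8,9}; col 9 has {2,4,5,7,8}; box has {2,4,5,7,8,9}; anti-diagonal has {2,4,5,7,8} → only 6 remains.
B2 = 1: row 2 has {2,4,5,6,7,8}; col 2 has {4,8,9}; box has {3,4,8}; main diagonal has {2,3,4,7,8} → only 1 remains.
G7 = 5: row 7 has {1,4,8}; col 7 has {2,4,6,7,8,9}; box has {2,4,7,8}; main diagonal has {1,2,3,4,7,8} → only 5 remains.
H8 = 6: row 8 has {2,4,5,7,8}; col 8 has {2,4,5,7,8,9}; box has {2,4,5,7,8}; main diagonal has {1,2,3,4,5,7,8} → only 6 remains.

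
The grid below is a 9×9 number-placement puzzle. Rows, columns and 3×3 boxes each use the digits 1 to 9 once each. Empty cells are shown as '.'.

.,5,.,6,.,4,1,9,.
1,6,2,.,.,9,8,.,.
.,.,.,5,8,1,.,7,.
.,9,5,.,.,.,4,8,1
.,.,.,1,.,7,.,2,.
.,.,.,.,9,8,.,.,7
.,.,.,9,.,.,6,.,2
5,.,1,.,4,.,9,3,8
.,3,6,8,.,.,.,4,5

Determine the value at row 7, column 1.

4

row 1, column 9 = 3: row 1 has {1,4,5,6,9}; col 9 has {1,2,5,7,8}; box has {1,7,8,9} → only 3 remains.
row 2, column 8 = 5: row 2 has {1,2,6,8,9}; col 8 has {2,3,4,7,8,9}; box has {1,3,7,8,9} → only 5 remains.
row 2, column 9 = 4: row 2 has {1,2,5,6,8,9}; col 9 has {1,2,3,5,7,8}; box has {1,3,5,7,8,9} → only 4 remains.
row 3, column 2 = 4: row 3 has {1,5,7,8}; col 2 has {3,5,6,9}; box has {1,2,5,6} → only 4 remains.
row 3, column 7 = 2: row 3 has {1,4,5,7,8}; col 7 has {1,4,6,8,9}; box has {1,3,4,5,7,8,9} → only 2 remains.
row 3, column 9 = 6: row 3 has {1,2,4,5,7,8}; col 9 has {1,2,3,4,5,7,8}; box has {1,2,3,4,5,7,8,9} → only 6 remains.
row 5, column 2 = 8: row 5 has {1,2,7}; col 2 has {3,4,5,6,9}; box has {5,9} → only 8 remains.
row 5, column 9 = 9: row 5 has {1,2,7,8}; col 9 has {1,2,3,4,5,6,7,8}; box has {1,2,4,7,8} → only 9 remains.
row 6, column 8 = 6: row 6 has {7,8,9}; col 8 has {2,3,4,5,7,8,9}; box has {1,2,4,7,8,9} → only 6 remains.
row 7, column 2 = 7: row 7 has {2,6,9}; col 2 has {3,4,5,6,8,9}; box has {1,3,5,6} → only 7 remains.
row 7, column 8 = 1: row 7 has {2,6,7,9}; col 8 has {2,3,4,5,6,7,8,9}; box has {2,3,4,5,6,8,9} → only 1 remains.
row 8, column 2 = 2: row 8 has {1,3,4,5,8,9}; col 2 has {3,4,5,6,7,8,9}; box has {1,3,5,6,7} → only 2 remains.
row 8, column 4 = 7: row 8 has {1,2,3,4,5,8,9}; col 4 has {1,5,6,8,9}; box has {4,8,9} → only 7 remains.
row 8, column 6 = 6: row 8 has {1,2,3,4,5,7,8,9}; col 6 has {1,4,7,8,9}; box has {4,7,8,9} → only 6 remains.
row 9, column 1 = 9: row 9 has {3,4,5,6,8}; col 1 has {1,5}; box has {1,2,3,5,6,7} → only 9 remains.
row 9, column 6 = 2: row 9 has {3,4,5,6,8,9}; col 6 has {1,4,6,7,8,9}; box has {4,6,7,8,9} → only 2 remains.
row 9, column 7 = 7: row 9 has {2,3,4,5,6,8,9}; col 7 has {1,2,4,6,8,9}; box has {1,2,3,4,5,6,8,9} → only 7 remains.
row 2, column 4 = 3: row 2 has {1,2,4,5,6,8,9}; col 4 has {1,5,6,7,8,9}; box has {1,4,5,6,8,9} → only 3 remains.
row 2, column 5 = 7: row 2 has {1,2,3,4,5,6,8,9}; col 5 has {4,8,9}; box has {1,3,4,5,6,8,9} → only 7 remains.
row 3, column 1 = 3: row 3 has {1,2,4,5,6,7,8}; col 1 has {1,5,9}; box has {1,2,4,5,6} → only 3 remains.
row 3, column 3 = 9: row 3 has {1,2,3,4,5,6,7,8}; col 3 has {1,2,5,6}; box has {1,2,3,4,5,6} → only 9 remains.
row 4, column 4 = 2: row 4 has {1,4,5,8,9}; col 4 has {1,3,5,6,7,8,9}; box has {1,7,8,9} → only 2 remains.
row 4, column 6 = 3: row 4 has {1,2,4,5,8,9}; col 6 has {1,2,4,6,7,8,9}; box has {1,2,7,8,9} → only 3 remains.
row 6, column 2 = 1: row 6 has {6,7,8,9}; col 2 has {2,3,4,5,6,7,8,9}; box has {5,8,9} → only 1 remains.
row 6, column 4 = 4: row 6 has {1,6,7,8,9}; col 4 has {1,2,3,5,6,7,8,9}; box has {1,2,3,7,8,9} → only 4 remains.
row 7, column 6 = 5: row 7 has {1,2,6,7,9}; col 6 has {1,2,3,4,6,7,8,9}; box has {2,4,6,7,8,9} → only 5 remains.
row 9, column 5 = 1: row 9 has {2,3,4,5,6,7,8,9}; col 5 has {4,7,8,9}; box has {2,4,5,6,7,8,9} → only 1 remains.
row 1, column 5 = 2: row 1 has {1,3,4,5,6,9}; col 5 has {1,4,7,8,9}; box has {1,3,4,5,6,7,8,9} → only 2 remains.
row 4, column 5 = 6: row 4 has {1,2,3,4,5,8,9}; col 5 has {1,2,4,7,8,9}; box has {1,2,3,4,7,8,9} → only 6 remains.
row 5, column 5 = 5: row 5 has {1,2,7,8,9}; col 5 has {1,2,4,6,7,8,9}; box has {1,2,3,4,6,7,8,9} → only 5 remains.
row 5, column 7 = 3: row 5 has {1,2,5,7,8,9}; col 7 has {1,2,4,6,7,8,9}; box has {1,2,4,6,7,8,9} → only 3 remains.
row 6, column 1 = 2: row 6 has {1,4,6,7,8,9}; col 1 has {1,3,5,9}; box has {1,5,8,9} → only 2 remains.
row 6, column 3 = 3: row 6 has {1,2,4,6,7,8,9}; col 3 has {1,2,5,6,9}; box has {1,2,5,8,9} → only 3 remains.
row 6, column 7 = 5: row 6 has {1,2,3,4,6,7,8,9}; col 7 has {1,2,3,4,6,7,8,9}; box has {1,2,3,4,6,7,8,9} → only 5 remains.
row 7, column 5 = 3: row 7 has {1,2,5,6,7,9}; col 5 has {1,2,4,5,6,7,8,9}; box has {1,2,4,5,6,7,8,9} → only 3 remains.
row 4, column 1 = 7: row 4 has {1,2,3,4,5,6,8,9}; col 1 has {1,2,3,5,9}; box has {1,2,3,5,8,9} → only 7 remains.
row 5, column 3 = 4: row 5 has {1,2,3,5,7,8,9}; col 3 has {1,2,3,5,6,9}; box has {1,2,3,5,7,8,9} → only 4 remains.
row 7, column 3 = 8: row 7 has {1,2,3,5,6,7,9}; col 3 has {1,2,3,4,5,6,9}; box has {1,2,3,5,6,7,9} → only 8 remains.
row 1, column 1 = 8: row 1 has {1,2,3,4,5,6,9}; col 1 has {1,2,3,5,7,9}; box has {1,2,3,4,5,6,9} → only 8 remains.
row 1, column 3 = 7: row 1 has {1,2,3,4,5,6,8,9}; col 3 has {1,2,3,4,5,6,8,9}; box has {1,2,3,4,5,6,8,9} → only 7 remains.
row 5, column 1 = 6: row 5 has {1,2,3,4,5,7,8,9}; col 1 has {1,2,3,5,7,8,9}; box has {1,2,3,4,5,7,8,9} → only 6 remains.
row 7, column 1 = 4: row 7 has {1,2,3,5,6,7,8,9}; col 1 has {1,2,3,5,6,7,8,9}; box has {1,2,3,5,6,7,8,9} → only 4 remains.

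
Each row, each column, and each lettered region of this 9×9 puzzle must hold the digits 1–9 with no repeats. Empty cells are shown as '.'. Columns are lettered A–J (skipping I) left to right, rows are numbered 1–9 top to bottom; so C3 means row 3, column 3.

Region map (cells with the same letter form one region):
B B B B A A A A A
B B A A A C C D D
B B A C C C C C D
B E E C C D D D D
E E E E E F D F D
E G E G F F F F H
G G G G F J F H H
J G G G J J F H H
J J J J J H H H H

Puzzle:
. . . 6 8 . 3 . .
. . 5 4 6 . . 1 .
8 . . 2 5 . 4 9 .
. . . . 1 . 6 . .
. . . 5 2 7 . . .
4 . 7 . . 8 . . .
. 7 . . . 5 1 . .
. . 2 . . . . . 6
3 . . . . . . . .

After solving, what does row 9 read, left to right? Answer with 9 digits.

F2 = 3 (sole candidate).
C3 = 1 (sole candidate).
F3 = 6 (sole candidate).
B3 = 3 (sole candidate).
J3 = 7 (sole candidate).
H1 = 7 (hidden single in region A).
G9 = 7: in region H, 7 can only go here (every other open cell in that region sees a 7).
G2 = 8 (sole candidate).
D4 = 7 (sole candidate).
G5 = 9 (sole candidate).
G8 = 5 (sole candidate).
J2 = 2 (sole candidate).
F4 = 4 (sole candidate).
G6 = 2 (sole candidate).
J1 = 9 (sole candidate).
B2 = 9 (sole candidate).
B4 = 8 (sole candidate).
C1 = 4 (sole candidate).
F1 = 2 (sole candidate).
A2 = 7 (sole candidate).
C4 = 9 (hidden single in row 4).
A4 = 2 (hidden single in row 4).
H5 = 4 (hidden single in row 5).
J5 = 8 (hidden single in row 5).
C5 = 3 (hidden single in row 5).
H7 = 2 (hidden single in row 7).
J7 = 4 (hidden single in row 7).
E8 = 7 (hidden single in row 8).
B8 = 4 (hidden single in row 8).
B9 = 2: in row 9, 2 can only go here (every other open cell in that row sees a 2).
E9 = 4: in row 9, 4 can only go here (every other open cell in that row sees a 4).
C9 = 6: in row 9, 6 can only go here (every other open cell in that row sees a 6).
C7 = 8 (sole candidate).
A7 = 6 (hidden single in row 7).
A5 = 1 (sole candidate).
B5 = 6 (sole candidate).
A8 = 9 (sole candidate).
F8 = 1 (sole candidate).
D9 = 8: row 9 has {2,3,4,6,7}; col 4 has {2,4,5,6,7}; region has {1,2,3,4,5,6,7,9} → only 8 remains.
F9 = 9: row 9 has {2,3,4,6,7,8}; col 6 has {1,2,3,4,5,6,7,8}; region has {2,4,6,7} → only 9 remains.
H9 = 5: row 9 has {2,3,4,6,7,8,9}; col 8 has {1,2,4,7,9}; region has {2,4,6,7,9} → only 5 remains.
J9 = 1: row 9 has {2,3,4,5,6,7,8,9}; col 9 has {2,4,6,7,8,9}; region has {2,4,5,6,7,9} → only 1 remains.

326849751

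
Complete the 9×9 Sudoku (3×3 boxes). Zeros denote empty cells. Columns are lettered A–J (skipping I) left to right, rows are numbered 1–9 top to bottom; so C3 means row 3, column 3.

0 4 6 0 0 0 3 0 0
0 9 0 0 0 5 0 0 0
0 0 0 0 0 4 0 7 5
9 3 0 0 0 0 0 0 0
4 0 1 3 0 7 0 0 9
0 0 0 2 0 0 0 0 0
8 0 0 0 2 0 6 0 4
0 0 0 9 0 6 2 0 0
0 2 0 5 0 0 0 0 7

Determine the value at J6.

A1 = 5 (hidden single in row 1).
H5 = 2 (hidden single in row 5).
C4 = 2 (hidden single in row 4).
A3 = 2 (hidden single in row 3).
J2 = 2 (hidden single in row 2).
F1 = 2 (hidden single in row 1).
G4 = 7 (hidden single in row 4).
A9 = 6 (hidden single in row 9).
A6 = 7 (sole candidate).
D4 = 4 (hidden single in column 4).
F6 = 9 (hidden single in column 6).
C2 = 7 (hidden single in box 1).
H2 = 6 (hidden single in box 3).
G2 = 4 (hidden single in row 2).
H6 = 4 (hidden single in row 6).
J6 = 3: in row 6, 3 can only go here (every other open cell in that row sees a 3).

3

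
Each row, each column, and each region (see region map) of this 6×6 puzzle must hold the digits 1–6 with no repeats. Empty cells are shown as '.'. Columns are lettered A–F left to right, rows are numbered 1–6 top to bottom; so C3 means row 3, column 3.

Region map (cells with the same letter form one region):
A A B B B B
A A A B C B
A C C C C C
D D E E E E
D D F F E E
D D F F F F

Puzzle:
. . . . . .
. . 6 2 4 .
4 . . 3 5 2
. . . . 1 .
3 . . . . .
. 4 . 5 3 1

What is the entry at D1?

1

E1 = 6: row 1 has {}; col 5 has {1,3,4,5}; region has {2} → only 6 remains.
C3 = 1: row 3 has {2,3,4,5}; col 3 has {6}; region has {2,3,4,5} → only 1 remains.
E5 = 2: row 5 has {3}; col 5 has {1,3,4,5,6}; region has {1} → only 2 remains.
C6 = 2: row 6 has {1,3,4,5}; col 3 has {1,6}; region has {1,3,5} → only 2 remains.
B3 = 6: row 3 has {1,2,3,4,5}; col 2 has {4}; region has {1,2,3,4,5} → only 6 remains.
C5 = 4: row 5 has {2,3}; col 3 has {1,2,6}; region has {1,2,3,5} → only 4 remains.
D5 = 6: row 5 has {2,3,4}; col 4 has {2,3,5}; region has {1,2,3,4,5} → only 6 remains.
F5 = 5: row 5 has {2,3,4,6}; col 6 has {1,2}; region has {1,2} → only 5 remains.
A6 = 6: row 6 has {1,2,3,4,5}; col 1 has {3,4}; region has {3,4} → only 6 remains.
F2 = 3: row 2 has {2,4,6}; col 6 has {1,2,5}; region has {2,6} → only 3 remains.
C4 = 3: row 4 has {1}; col 3 has {1,2,4,6}; region has {1,2,5} → only 3 remains.
D4 = 4: row 4 has {1,3}; col 4 has {2,3,5,6}; region has {1,2,3,5} → only 4 remains.
F4 = 6: row 4 has {1,3,4}; col 6 has {1,2,3,5}; region has {1,2,3,4,5} → only 6 remains.
B5 = 1: row 5 has {2,3,4,5,6}; col 2 has {4,6}; region has {3,4,6} → only 1 remains.
C1 = 5: row 1 has {6}; col 3 has {1,2,3,4,6}; region has {2,3,6} → only 5 remains.
D1 = 1: row 1 has {5,6}; col 4 has {2,3,4,5,6}; region has {2,3,5,6} → only 1 remains.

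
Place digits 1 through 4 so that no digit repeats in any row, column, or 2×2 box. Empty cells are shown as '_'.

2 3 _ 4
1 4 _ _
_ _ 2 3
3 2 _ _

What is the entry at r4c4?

r1c3 = 1: row 1 has {2,3,4}; col 3 has {2}; box has {4} → only 1 remains.
r2c3 = 3: row 2 has {1,4}; col 3 has {1,2}; box has {1,4} → only 3 remains.
r2c4 = 2: row 2 has {1,3,4}; col 4 has {3,4}; box has {1,3,4} → only 2 remains.
r3c1 = 4: row 3 has {2,3}; col 1 has {1,2,3}; box has {2,3} → only 4 remains.
r3c2 = 1: row 3 has {2,3,4}; col 2 has {2,3,4}; box has {2,3,4} → only 1 remains.
r4c3 = 4: row 4 has {2,3}; col 3 has {1,2,3}; box has {2,3} → only 4 remains.
r4c4 = 1: row 4 has {2,3,4}; col 4 has {2,3,4}; box has {2,3,4} → only 1 remains.

1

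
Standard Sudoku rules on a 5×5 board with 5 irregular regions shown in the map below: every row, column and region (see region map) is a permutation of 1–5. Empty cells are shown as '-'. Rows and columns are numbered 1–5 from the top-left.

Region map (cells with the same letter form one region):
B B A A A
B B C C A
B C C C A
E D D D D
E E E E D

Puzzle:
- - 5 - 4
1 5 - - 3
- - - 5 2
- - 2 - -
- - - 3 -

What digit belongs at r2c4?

2

r1c4 = 1: row 1 has {4,5}; col 4 has {3,5}; region has {2,3,4,5} → only 1 remains.
r2c3 = 4: row 2 has {1,3,5}; col 3 has {2,5}; region has {5} → only 4 remains.
r2c4 = 2: row 2 has {1,3,4,5}; col 4 has {1,3,5}; region has {4,5} → only 2 remains.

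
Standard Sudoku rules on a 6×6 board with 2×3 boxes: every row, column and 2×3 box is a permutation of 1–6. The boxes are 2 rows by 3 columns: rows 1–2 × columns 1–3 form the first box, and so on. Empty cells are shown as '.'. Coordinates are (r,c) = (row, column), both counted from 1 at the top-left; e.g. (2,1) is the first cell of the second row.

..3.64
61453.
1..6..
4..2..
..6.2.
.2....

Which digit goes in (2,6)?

2

(1,2) = 5: row 1 has {3,4,6}; col 2 has {1,2}; box has {1,3,4,6} → only 5 remains.
(1,4) = 1: row 1 has {3,4,5,6}; col 4 has {2,5,6}; box has {3,4,5,6} → only 1 remains.
(2,6) = 2: row 2 has {1,3,4,5,6}; col 6 has {4}; box has {1,3,4,5,6} → only 2 remains.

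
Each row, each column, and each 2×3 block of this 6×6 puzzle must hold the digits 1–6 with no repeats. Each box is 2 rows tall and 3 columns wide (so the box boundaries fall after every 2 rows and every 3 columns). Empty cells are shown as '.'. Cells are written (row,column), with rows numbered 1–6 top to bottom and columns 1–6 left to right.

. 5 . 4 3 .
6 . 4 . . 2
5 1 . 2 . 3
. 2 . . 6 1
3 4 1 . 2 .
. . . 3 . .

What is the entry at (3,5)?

(1,3) = 2: row 1 has {3,4,5}; col 3 has {1,4}; box has {4,5,6} → only 2 remains.
(1,6) = 6: row 1 has {2,3,4,5}; col 6 has {1,2,3}; box has {2,3,4} → only 6 remains.
(2,2) = 3: row 2 has {2,4,6}; col 2 has {1,2,4,5}; box has {2,4,5,6} → only 3 remains.
(3,3) = 6: row 3 has {1,2,3,5}; col 3 has {1,2,4}; box has {1,2,5} → only 6 remains.
(3,5) = 4: row 3 has {1,2,3,5,6}; col 5 has {2,3,6}; box has {1,2,3,6} → only 4 remains.

4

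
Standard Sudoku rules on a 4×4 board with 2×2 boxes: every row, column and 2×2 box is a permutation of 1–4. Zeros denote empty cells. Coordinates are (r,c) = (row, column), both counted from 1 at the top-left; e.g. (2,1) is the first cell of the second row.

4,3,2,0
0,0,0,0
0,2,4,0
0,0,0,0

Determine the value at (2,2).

1

(1,4) = 1: row 1 has {2,3,4}; col 4 has {}; box has {2} → only 1 remains.
(2,2) = 1: row 2 has {}; col 2 has {2,3}; box has {3,4} → only 1 remains.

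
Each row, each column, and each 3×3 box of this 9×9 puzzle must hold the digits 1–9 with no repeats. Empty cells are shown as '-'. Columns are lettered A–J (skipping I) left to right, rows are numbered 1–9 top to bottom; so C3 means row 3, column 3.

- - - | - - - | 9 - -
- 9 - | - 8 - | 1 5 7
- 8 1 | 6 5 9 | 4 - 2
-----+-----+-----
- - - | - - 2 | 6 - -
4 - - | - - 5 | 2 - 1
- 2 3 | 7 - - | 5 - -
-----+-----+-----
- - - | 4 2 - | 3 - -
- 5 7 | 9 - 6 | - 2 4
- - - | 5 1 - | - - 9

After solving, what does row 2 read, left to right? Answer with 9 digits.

396284157

H3 = 3 (sole candidate).
J6 = 8 (sole candidate).
E8 = 3 (sole candidate).
G8 = 8 (sole candidate).
G9 = 7 (sole candidate).
H9 = 6 (sole candidate).
H1 = 8 (sole candidate).
J1 = 6 (sole candidate).
A3 = 7 (sole candidate).
J4 = 3 (sole candidate).
H7 = 1 (sole candidate).
J7 = 5 (sole candidate).
A8 = 1 (sole candidate).
F9 = 8 (sole candidate).
B7 = 6 (sole candidate).
F7 = 7 (sole candidate).
B5 = 7 (sole candidate).
H5 = 9 (sole candidate).
H6 = 4 (sole candidate).
B4 = 1 (sole candidate).
D4 = 8 (sole candidate).
H4 = 7 (sole candidate).
D5 = 3 (sole candidate).
E5 = 6 (sole candidate).
E6 = 9 (sole candidate).
F6 = 1 (sole candidate).
D2 = 2: row 2 has {1,5,7,8,9}; col 4 has {3,4,5,6,7,8,9}; box has {5,6,8,9} → only 2 remains.
E4 = 4 (sole candidate).
C5 = 8 (sole candidate).
A6 = 6 (sole candidate).
C7 = 9 (sole candidate).
D1 = 1 (sole candidate).
E1 = 7 (sole candidate).
A2 = 3: row 2 has {1,2,5,7,8,9}; col 1 has {1,4,6,7}; box has {1,7,8,9} → only 3 remains.
F2 = 4: row 2 has {1,2,3,5,7,8,9}; col 6 has {1,2,5,6,7,8,9}; box has {1,2,5,6,7,8,9} → only 4 remains.
C4 = 5 (sole candidate).
A7 = 8 (sole candidate).
A9 = 2 (sole candidate).
C9 = 4 (sole candidate).
A1 = 5 (sole candidate).
B1 = 4 (sole candidate).
C1 = 2 (sole candidate).
F1 = 3 (sole candidate).
C2 = 6: row 2 has {1,2,3,4,5,7,8,9}; col 3 has {1,2,3,4,5,7,8,9}; box has {1,2,3,4,5,7,8,9} → only 6 remains.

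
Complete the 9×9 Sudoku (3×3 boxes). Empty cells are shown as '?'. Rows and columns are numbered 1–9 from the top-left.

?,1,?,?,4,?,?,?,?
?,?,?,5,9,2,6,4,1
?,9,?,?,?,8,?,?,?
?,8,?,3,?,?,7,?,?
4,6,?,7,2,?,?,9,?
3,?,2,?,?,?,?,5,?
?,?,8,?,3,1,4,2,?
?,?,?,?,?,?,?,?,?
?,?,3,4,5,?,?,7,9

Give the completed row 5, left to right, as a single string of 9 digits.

r1c4 = 6 (sole candidate).
r2c3 = 7 (sole candidate).
r3c4 = 1 (sole candidate).
r3c5 = 7 (sole candidate).
r3c8 = 3 (sole candidate).
r5c6 = 5: row 5 has {2,4,6,7,9}; col 6 has {1,2,8}; box has {2,3,7} → only 5 remains.
r6c2 = 7 (sole candidate).
r7c2 = 5 (sole candidate).
r7c4 = 9 (sole candidate).
r7c9 = 6 (sole candidate).
r9c2 = 2 (sole candidate).
r9c6 = 6 (sole candidate).
r1c3 = 5 (sole candidate).
r1c6 = 3 (sole candidate).
r1c8 = 8 (sole candidate).
r2c1 = 8 (sole candidate).
r2c2 = 3 (sole candidate).
r5c3 = 1: row 5 has {2,4,5,6,7,9}; col 3 has {2,3,5,7,8}; box has {2,3,4,6,7,8} → only 1 remains.
r6c4 = 8 (sole candidate).
r6c7 = 1 (sole candidate).
r6c9 = 4 (sole candidate).
r7c1 = 7 (sole candidate).
r8c2 = 4 (sole candidate).
r8c4 = 2 (sole candidate).
r8c5 = 8 (sole candidate).
r8c6 = 7 (sole candidate).
r8c8 = 1 (sole candidate).
r9c1 = 1 (sole candidate).
r9c7 = 8 (sole candidate).
r1c1 = 2 (sole candidate).
r1c7 = 9 (sole candidate).
r1c9 = 7 (sole candidate).
r3c1 = 6 (sole candidate).
r3c3 = 4 (sole candidate).
r4c3 = 9 (sole candidate).
r4c6 = 4 (sole candidate).
r4c8 = 6 (sole candidate).
r4c9 = 2 (sole candidate).
r5c7 = 3: row 5 has {1,2,4,5,6,7,9}; col 7 has {1,4,6,7,8,9}; box has {1,2,4,5,6,7,9} → only 3 remains.
r5c9 = 8: row 5 has {1,2,3,4,5,6,7,9}; col 9 has {1,2,4,6,7,9}; box has {1,2,3,4,5,6,7,9} → only 8 remains.

461725398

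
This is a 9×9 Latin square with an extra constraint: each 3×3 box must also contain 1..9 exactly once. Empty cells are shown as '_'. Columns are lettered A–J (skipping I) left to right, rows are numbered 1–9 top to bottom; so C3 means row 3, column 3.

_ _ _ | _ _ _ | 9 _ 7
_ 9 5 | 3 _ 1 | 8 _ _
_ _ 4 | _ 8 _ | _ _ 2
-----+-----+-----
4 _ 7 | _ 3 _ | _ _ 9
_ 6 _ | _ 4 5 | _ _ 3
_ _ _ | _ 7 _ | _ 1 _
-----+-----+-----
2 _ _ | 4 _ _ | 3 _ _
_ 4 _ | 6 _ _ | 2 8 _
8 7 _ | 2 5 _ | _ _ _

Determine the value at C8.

9

D1 = 5: row 1 has {7,9}; col 4 has {2,3,4,6}; box has {1,3,8} → only 5 remains.
G5 = 7: row 5 has {3,4,5,6}; col 7 has {2,3,8,9}; box has {1,3,9} → only 7 remains.
H5 = 2: row 5 has {3,4,5,6,7}; col 8 has {1,8}; box has {1,3,7,9} → only 2 remains.
E2 = 2: in row 2, 2 can only go here (every other open cell in that row sees a 2).
A2 = 7: in row 2, 7 can only go here (every other open cell in that row sees a 7).
E1 = 6: row 1 has {5,7,9}; col 5 has {2,3,4,5,7,8}; box has {1,2,3,5,8} → only 6 remains.
F1 = 4: row 1 has {5,6,7,9}; col 6 has {1,5}; box has {1,2,3,5,6,8} → only 4 remains.
H1 = 3: row 1 has {4,5,6,7,9}; col 8 has {1,2,8}; box has {2,7,8,9} → only 3 remains.
A1 = 1: row 1 has {3,4,5,6,7,9}; col 1 has {2,4,7,8}; box has {4,5,7,9} → only 1 remains.
B3 = 3: row 3 has {2,4,8}; col 2 has {4,6,7,9}; box has {1,4,5,7,9} → only 3 remains.
A5 = 9: row 5 has {2,3,4,5,6,7}; col 1 has {1,2,4,7,8}; box has {4,6,7} → only 9 remains.
A3 = 6: row 3 has {2,3,4,8}; col 1 has {1,2,4,7,8,9}; box has {1,3,4,5,7,9} → only 6 remains.
H3 = 5: row 3 has {2,3,4,6,8}; col 8 has {1,2,3,8}; box has {2,3,7,8,9} → only 5 remains.
H4 = 6: row 4 has {3,4,7,9}; col 8 has {1,2,3,5,8}; box has {1,2,3,7,9} → only 6 remains.
H2 = 4: row 2 has {1,2,3,5,7,8,9}; col 8 has {1,2,3,5,6,8}; box has {2,3,5,7,8,9} → only 4 remains.
J2 = 6: row 2 has {1,2,3,4,5,7,8,9}; col 9 has {2,3,7,9}; box has {2,3,4,5,7,8,9} → only 6 remains.
G3 = 1: row 3 has {2,3,4,5,6,8}; col 7 has {2,3,7,8,9}; box has {2,3,4,5,6,7,8,9} → only 1 remains.
G4 = 5: row 4 has {3,4,6,7,9}; col 7 has {1,2,3,7,8,9}; box has {1,2,3,6,7,9} → only 5 remains.
G6 = 4: row 6 has {1,7}; col 7 has {1,2,3,5,7,8,9}; box has {1,2,3,5,6,7,9} → only 4 remains.
J6 = 8: row 6 has {1,4,7}; col 9 has {2,3,6,7,9}; box has {1,2,3,4,5,6,7,9} → only 8 remains.
G9 = 6: row 9 has {2,5,7,8}; col 7 has {1,2,3,4,5,7,8,9}; box has {2,3,8} → only 6 remains.
H9 = 9: row 9 has {2,5,6,7,8}; col 8 has {1,2,3,4,5,6,8}; box has {2,3,6,8} → only 9 remains.
D6 = 9: row 6 has {1,4,7,8}; col 4 has {2,3,4,5,6}; box has {3,4,5,7} → only 9 remains.
H7 = 7: row 7 has {2,3,4}; col 8 has {1,2,3,4,5,6,8,9}; box has {2,3,6,8,9} → only 7 remains.
F9 = 3: row 9 has {2,5,6,7,8,9}; col 6 has {1,4,5}; box has {2,4,5,6} → only 3 remains.
D3 = 7: row 3 has {1,2,3,4,5,6,8}; col 4 has {2,3,4,5,6,9}; box has {1,2,3,4,5,6,8} → only 7 remains.
F3 = 9: row 3 has {1,2,3,4,5,6,7,8}; col 6 has {1,3,4,5}; box has {1,2,3,4,5,6,7,8} → only 9 remains.
F7 = 8: row 7 has {2,3,4,7}; col 6 has {1,3,4,5,9}; box has {2,3,4,5,6} → only 8 remains.
F8 = 7: row 8 has {2,4,6,8}; col 6 has {1,3,4,5,8,9}; box has {2,3,4,5,6,8} → only 7 remains.
C9 = 1: row 9 has {2,3,5,6,7,8,9}; col 3 has {4,5,7}; box has {2,4,7,8} → only 1 remains.
J9 = 4: row 9 has {1,2,3,5,6,7,8,9}; col 9 has {2,3,6,7,8,9}; box has {2,3,6,7,8,9} → only 4 remains.
F4 = 2: row 4 has {3,4,5,6,7,9}; col 6 has {1,3,4,5,7,8,9}; box has {3,4,5,7,9} → only 2 remains.
C5 = 8: row 5 has {2,3,4,5,6,7,9}; col 3 has {1,4,5,7}; box has {4,6,7,9} → only 8 remains.
D5 = 1: row 5 has {2,3,4,5,6,7,8,9}; col 4 has {2,3,4,5,6,7,9}; box has {2,3,4,5,7,9} → only 1 remains.
F6 = 6: row 6 has {1,4,7,8,9}; col 6 has {1,2,3,4,5,7,8,9}; box has {1,2,3,4,5,7,9} → only 6 remains.
B7 = 5: row 7 has {2,3,4,7,8}; col 2 has {3,4,6,7,9}; box has {1,2,4,7,8} → only 5 remains.
J7 = 1: row 7 has {2,3,4,5,7,8}; col 9 has {2,3,4,6,7,8,9}; box has {2,3,4,6,7,8,9} → only 1 remains.
A8 = 3: row 8 has {2,4,6,7,8}; col 1 has {1,2,4,6,7,8,9}; box has {1,2,4,5,7,8} → only 3 remains.
C8 = 9: row 8 has {2,3,4,6,7,8}; col 3 has {1,4,5,7,8}; box has {1,2,3,4,5,7,8} → only 9 remains.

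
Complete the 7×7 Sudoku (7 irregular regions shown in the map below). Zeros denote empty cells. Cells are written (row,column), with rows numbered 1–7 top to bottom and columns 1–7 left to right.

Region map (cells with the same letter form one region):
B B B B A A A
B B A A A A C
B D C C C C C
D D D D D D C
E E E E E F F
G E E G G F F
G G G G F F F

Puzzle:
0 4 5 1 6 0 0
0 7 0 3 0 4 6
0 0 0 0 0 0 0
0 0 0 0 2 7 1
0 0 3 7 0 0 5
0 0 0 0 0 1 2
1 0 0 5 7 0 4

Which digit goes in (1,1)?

3

(1,6) = 2 (sole candidate).
(1,7) = 7 (sole candidate).
(2,1) = 2 (sole candidate).
(2,3) = 1 (sole candidate).
(2,5) = 5 (sole candidate).
(3,7) = 3 (sole candidate).
(5,6) = 6 (sole candidate).
(7,6) = 3 (sole candidate).
(1,1) = 3: row 1 has {1,2,4,5,6,7}; col 1 has {1,2}; region has {1,2,4,5,7} → only 3 remains.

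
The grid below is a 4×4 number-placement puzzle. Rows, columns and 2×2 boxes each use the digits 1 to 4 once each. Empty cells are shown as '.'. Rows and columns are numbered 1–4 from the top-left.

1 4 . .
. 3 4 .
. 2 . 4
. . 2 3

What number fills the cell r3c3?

r1c3 = 3 (sole candidate).
r1c4 = 2 (sole candidate).
r2c1 = 2 (sole candidate).
r2c4 = 1 (sole candidate).
r3c1 = 3 (sole candidate).
r3c3 = 1: row 3 has {2,3,4}; col 3 has {2,3,4}; box has {2,3,4} → only 1 remains.

1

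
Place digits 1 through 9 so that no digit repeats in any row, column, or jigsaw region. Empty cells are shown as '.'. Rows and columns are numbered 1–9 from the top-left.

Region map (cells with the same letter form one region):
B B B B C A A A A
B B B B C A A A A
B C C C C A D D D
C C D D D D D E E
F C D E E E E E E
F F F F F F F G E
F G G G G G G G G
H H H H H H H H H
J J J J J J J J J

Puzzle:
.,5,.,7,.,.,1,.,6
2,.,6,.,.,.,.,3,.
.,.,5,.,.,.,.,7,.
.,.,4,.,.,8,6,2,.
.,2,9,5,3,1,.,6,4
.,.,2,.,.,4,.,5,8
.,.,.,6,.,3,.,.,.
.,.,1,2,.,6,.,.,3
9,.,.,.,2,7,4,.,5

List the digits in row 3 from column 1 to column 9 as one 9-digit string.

185469372

R5C7 = 7: row 5 has {1,2,3,4,5,6,9}; col 7 has {1,4,6}; region has {1,2,3,4,5,6,8} → only 7 remains.
R4C9 = 9: row 4 has {2,4,6,8}; col 9 has {3,4,5,6,8}; region has {1,2,3,4,5,6,7,8} → only 9 remains.
R5C1 = 8: row 5 has {1,2,3,4,5,6,7,9}; col 1 has {2,9}; region has {2,4} → only 8 remains.
R2C9 = 7: row 2 has {2,3,6}; col 9 has {3,4,5,6,8,9}; region has {1,3,6} → only 7 remains.
R1C6 = 2: in row 1, 2 can only go here (every other open cell in that row sees a 2).
R3C6 = 9: row 3 has {5,7}; col 6 has {1,2,3,4,6,7,8}; region has {1,2,3,6,7} → only 9 remains.
R2C6 = 5: row 2 has {2,3,6,7}; col 6 has {1,2,3,4,6,7,8,9}; region has {1,2,3,6,7,9} → only 5 remains.
R2C7 = 8: row 2 has {2,3,5,6,7}; col 7 has {1,4,6,7}; region has {1,2,3,5,6,7,9} → only 8 remains.
R1C8 = 4: row 1 has {1,2,5,6,7}; col 8 has {2,3,5,6,7}; region has {1,2,3,5,6,7,8,9} → only 4 remains.
R1C1 = 3: row 1 has {1,2,4,5,6,7}; col 1 has {2,8,9}; region has {2,5,6,7} → only 3 remains.
R1C3 = 8: row 1 has {1,2,3,4,5,6,7}; col 3 has {1,2,4,5,6,9}; region has {2,3,5,6,7} → only 8 remains.
R1C5 = 9: row 1 has {1,2,3,4,5,6,7,8}; col 5 has {2,3}; region has {2,5} → only 9 remains.
R7C3 = 7: row 7 has {3,6}; col 3 has {1,2,4,5,6,8,9}; region has {3,5,6} → only 7 remains.
R9C3 = 3: row 9 has {2,4,5,7,9}; col 3 has {1,2,4,5,6,7,8,9}; region has {2,4,5,7,9} → only 3 remains.
R4C5 = 5: in row 4, 5 can only go here (every other open cell in that row sees a 5).
R7C1 = 5: in row 7, 5 can only go here (every other open cell in that row sees a 5).
R8C7 = 5: in row 8, 5 can only go here (every other open cell in that row sees a 5).
R9C2 = 6: in row 9, 6 can only go here (every other open cell in that row sees a 6).
R3C5 = 6: in row 3, 6 can only go here (every other open cell in that row sees a 6).
R6C1 = 6: in row 6, 6 can only go here (every other open cell in that row sees a 6).
Singles propagation stalls; R3C1 is still open with candidates {1,4}.
  Try R3C1 = 4: then column 4 has no cell left for 4 — contradiction.
So R3C1 = 1.
R3C9 = 2: row 3 has {1,5,6,7,9}; col 9 has {3,4,5,6,7,8,9}; region has {4,5,6,7,8,9} → only 2 remains.
R4C1 = 7 (sole candidate).
R7C9 = 1 (sole candidate).
R8C1 = 4 (sole candidate).
R3C7 = 3: row 3 has {1,2,5,6,7,9}; col 7 has {1,4,5,6,7,8}; region has {2,4,5,6,7,8,9} → only 3 remains.
R4C4 = 1 (sole candidate).
R6C7 = 9 (sole candidate).
R7C7 = 2 (sole candidate).
R9C4 = 8 (sole candidate).
R9C8 = 1 (sole candidate).
R3C4 = 4: row 3 has {1,2,3,5,6,7,9}; col 4 has {1,2,5,6,7,8}; region has {2,5,6,7,9} → only 4 remains.
R4C2 = 3 (sole candidate).
R6C4 = 3 (sole candidate).
R2C4 = 9 (sole candidate).
R2C5 = 1 (sole candidate).
R3C2 = 8: row 3 has {1,2,3,4,5,6,7,9}; col 2 has {2,3,5,6}; region has {1,2,3,4,5,6,7,9} → only 8 remains.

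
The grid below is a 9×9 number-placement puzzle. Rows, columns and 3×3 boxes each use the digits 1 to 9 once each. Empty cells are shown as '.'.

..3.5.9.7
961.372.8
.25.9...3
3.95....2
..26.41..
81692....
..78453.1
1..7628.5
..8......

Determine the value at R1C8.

1

R1C1 = 4 (sole candidate).
R1C2 = 8 (sole candidate).
R2C4 = 4 (sole candidate).
R2C8 = 5 (sole candidate).
R3C1 = 7 (sole candidate).
R3C4 = 1 (sole candidate).
R5C1 = 5 (sole candidate).
R5C2 = 7 (sole candidate).
R5C5 = 8 (sole candidate).
R5C9 = 9 (sole candidate).
R6C6 = 3 (sole candidate).
R6C9 = 4 (sole candidate).
R7C2 = 9 (sole candidate).
R8C3 = 4 (sole candidate).
R8C8 = 9 (sole candidate).
R9C4 = 3 (sole candidate).
R9C5 = 1 (sole candidate).
R9C6 = 9 (sole candidate).
R9C9 = 6 (sole candidate).
R1C4 = 2 (sole candidate).
R1C6 = 6 (sole candidate).
R1C8 = 1: row 1 has {2,3,4,5,6,7,8,9}; col 8 has {5,9}; box has {2,3,5,7,8,9} → only 1 remains.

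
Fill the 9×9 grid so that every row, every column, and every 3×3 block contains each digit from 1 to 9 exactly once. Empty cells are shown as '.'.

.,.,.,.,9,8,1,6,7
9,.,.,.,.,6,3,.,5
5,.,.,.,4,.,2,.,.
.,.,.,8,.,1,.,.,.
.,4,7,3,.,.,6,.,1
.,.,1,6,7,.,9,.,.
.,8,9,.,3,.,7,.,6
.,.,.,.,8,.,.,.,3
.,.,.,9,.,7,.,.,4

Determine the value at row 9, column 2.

row 3, column 6 = 3: row 3 has {2,4,5}; col 6 has {1,6,7,8}; box has {4,6,8,9} → only 3 remains.
row 4, column 9 = 2: row 4 has {1,8}; col 9 has {1,3,4,5,6,7}; box has {1,6,9} → only 2 remains.
row 6, column 9 = 8: row 6 has {1,6,7,9}; col 9 has {1,2,3,4,5,6,7}; box has {1,2,6,9} → only 8 remains.
row 8, column 7 = 5: row 8 has {3,8}; col 7 has {1,2,3,6,7,9}; box has {3,4,6,7} → only 5 remains.
row 9, column 7 = 8: row 9 has {4,7,9}; col 7 has {1,2,3,5,6,7,9}; box has {3,4,5,6,7} → only 8 remains.
row 3, column 9 = 9: row 3 has {2,3,4,5}; col 9 has {1,2,3,4,5,6,7,8}; box has {1,2,3,5,6,7} → only 9 remains.
row 4, column 5 = 5: row 4 has {1,2,8}; col 5 has {3,4,7,8,9}; box has {1,3,6,7,8} → only 5 remains.
row 4, column 7 = 4: row 4 has {1,2,5,8}; col 7 has {1,2,3,5,6,7,8,9}; box has {1,2,6,8,9} → only 4 remains.
row 5, column 5 = 2: row 5 has {1,3,4,6,7}; col 5 has {3,4,5,7,8,9}; box has {1,3,5,6,7,8} → only 2 remains.
row 5, column 6 = 9: row 5 has {1,2,3,4,6,7}; col 6 has {1,3,6,7,8}; box has {1,2,3,5,6,7,8} → only 9 remains.
row 5, column 8 = 5: row 5 has {1,2,3,4,6,7,9}; col 8 has {6}; box has {1,2,4,6,8,9} → only 5 remains.
row 6, column 6 = 4: row 6 has {1,6,7,8,9}; col 6 has {1,3,6,7,8,9}; box has {1,2,3,5,6,7,8,9} → only 4 remains.
row 6, column 8 = 3: row 6 has {1,4,6,7,8,9}; col 8 has {5,6}; box has {1,2,4,5,6,8,9} → only 3 remains.
row 8, column 6 = 2: row 8 has {3,5,8}; col 6 has {1,3,4,6,7,8,9}; box has {3,7,8,9} → only 2 remains.
row 2, column 5 = 1: row 2 has {3,5,6,9}; col 5 has {2,3,4,5,7,8,9}; box has {3,4,6,8,9} → only 1 remains.
row 3, column 4 = 7: row 3 has {2,3,4,5,9}; col 4 has {3,6,8,9}; box has {1,3,4,6,8,9} → only 7 remains.
row 3, column 8 = 8: row 3 has {2,3,4,5,7,9}; col 8 has {3,5,6}; box has {1,2,3,5,6,7,9} → only 8 remains.
row 4, column 8 = 7: row 4 has {1,2,4,5,8}; col 8 has {3,5,6,8}; box has {1,2,3,4,5,6,8,9} → only 7 remains.
row 5, column 1 = 8: row 5 has {1,2,3,4,5,6,7,9}; col 1 has {5,9}; box has {1,4,7} → only 8 remains.
row 6, column 1 = 2: row 6 has {1,3,4,6,7,8,9}; col 1 has {5,8,9}; box has {1,4,7,8} → only 2 remains.
row 6, column 2 = 5: row 6 has {1,2,3,4,6,7,8,9}; col 2 has {4,8}; box has {1,2,4,7,8} → only 5 remains.
row 7, column 6 = 5: row 7 has {3,6,7,8,9}; col 6 has {1,2,3,4,6,7,8,9}; box has {2,3,7,8,9} → only 5 remains.
row 9, column 5 = 6: row 9 has {4,7,8,9}; col 5 has {1,2,3,4,5,7,8,9}; box has {2,3,5,7,8,9} → only 6 remains.
row 2, column 4 = 2: row 2 has {1,3,5,6,9}; col 4 has {3,6,7,8,9}; box has {1,3,4,6,7,8,9} → only 2 remains.
row 2, column 8 = 4: row 2 has {1,2,3,5,6,9}; col 8 has {3,5,6,7,8}; box has {1,2,3,5,6,7,8,9} → only 4 remains.
row 3, column 3 = 6: row 3 has {2,3,4,5,7,8,9}; col 3 has {1,7,9}; box has {5,9} → only 6 remains.
row 4, column 3 = 3: row 4 has {1,2,4,5,7,8}; col 3 has {1,6,7,9}; box has {1,2,4,5,7,8} → only 3 remains.
row 8, column 3 = 4: row 8 has {2,3,5,8}; col 3 has {1,3,6,7,9}; box has {8,9} → only 4 remains.
row 8, column 4 = 1: row 8 has {2,3,4,5,8}; col 4 has {2,3,6,7,8,9}; box has {2,3,5,6,7,8,9} → only 1 remains.
row 8, column 8 = 9: row 8 has {1,2,3,4,5,8}; col 8 has {3,4,5,6,7,8}; box has {3,4,5,6,7,8} → only 9 remains.
row 1, column 3 = 2: row 1 has {1,6,7,8,9}; col 3 has {1,3,4,6,7,9}; box has {5,6,9} → only 2 remains.
row 1, column 4 = 5: row 1 has {1,2,6,7,8,9}; col 4 has {1,2,3,6,7,8,9}; box has {1,2,3,4,6,7,8,9} → only 5 remains.
row 2, column 2 = 7: row 2 has {1,2,3,4,5,6,9}; col 2 has {4,5,8}; box has {2,5,6,9} → only 7 remains.
row 2, column 3 = 8: row 2 has {1,2,3,4,5,6,7,9}; col 3 has {1,2,3,4,6,7,9}; box has {2,5,6,7,9} → only 8 remains.
row 3, column 2 = 1: row 3 has {2,3,4,5,6,7,8,9}; col 2 has {4,5,7,8}; box has {2,5,6,7,8,9} → only 1 remains.
row 4, column 1 = 6: row 4 has {1,2,3,4,5,7,8}; col 1 has {2,5,8,9}; box has {1,2,3,4,5,7,8} → only 6 remains.
row 4, column 2 = 9: row 4 has {1,2,3,4,5,6,7,8}; col 2 has {1,4,5,7,8}; box has {1,2,3,4,5,6,7,8} → only 9 remains.
row 7, column 1 = 1: row 7 has {3,5,6,7,8,9}; col 1 has {2,5,6,8,9}; box has {4,8,9} → only 1 remains.
row 7, column 4 = 4: row 7 has {1,3,5,6,7,8,9}; col 4 has {1,2,3,5,6,7,8,9}; box has {1,2,3,5,6,7,8,9} → only 4 remains.
row 7, column 8 = 2: row 7 has {1,3,4,5,6,7,8,9}; col 8 has {3,4,5,6,7,8,9}; box has {3,4,5,6,7,8,9} → only 2 remains.
row 8, column 1 = 7: row 8 has {1,2,3,4,5,8,9}; col 1 has {1,2,5,6,8,9}; box has {1,4,8,9} → only 7 remains.
row 8, column 2 = 6: row 8 has {1,2,3,4,5,7,8,9}; col 2 has {1,4,5,7,8,9}; box has {1,4,7,8,9} → only 6 remains.
row 9, column 1 = 3: row 9 has {4,6,7,8,9}; col 1 has {1,2,5,6,7,8,9}; box has {1,4,6,7,8,9} → only 3 remains.
row 9, column 2 = 2: row 9 has {3,4,6,7,8,9}; col 2 has {1,4,5,6,7,8,9}; box has {1,3,4,6,7,8,9} → only 2 remains.

2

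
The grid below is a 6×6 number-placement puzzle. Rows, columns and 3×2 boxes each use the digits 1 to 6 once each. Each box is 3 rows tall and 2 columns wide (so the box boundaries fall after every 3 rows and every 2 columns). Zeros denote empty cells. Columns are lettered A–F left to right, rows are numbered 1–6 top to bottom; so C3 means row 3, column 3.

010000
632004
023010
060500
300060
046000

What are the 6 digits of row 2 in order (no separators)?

632154

D2 = 1: row 2 has {2,3,4,6}; col 4 has {5}; box has {2,3} → only 1 remains.
E2 = 5: row 2 has {1,2,3,4,6}; col 5 has {1,6}; box has {1,4} → only 5 remains.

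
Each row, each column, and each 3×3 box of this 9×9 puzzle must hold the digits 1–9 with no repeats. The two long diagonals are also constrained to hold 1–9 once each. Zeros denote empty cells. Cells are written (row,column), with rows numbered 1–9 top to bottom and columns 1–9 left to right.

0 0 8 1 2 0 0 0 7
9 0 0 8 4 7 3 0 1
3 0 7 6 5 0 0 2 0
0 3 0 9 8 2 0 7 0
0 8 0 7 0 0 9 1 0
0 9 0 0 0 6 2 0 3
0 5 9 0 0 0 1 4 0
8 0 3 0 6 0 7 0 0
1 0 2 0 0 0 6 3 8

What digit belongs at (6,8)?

8

(2,2) = 2 (sole candidate).
(3,6) = 9 (sole candidate).
(3,9) = 4 (sole candidate).
(5,5) = 3 (sole candidate).
(6,5) = 1 (sole candidate).
(7,5) = 7 (sole candidate).
(7,9) = 2 (sole candidate).
(8,2) = 4 (sole candidate).
(8,8) = 5 (sole candidate).
(8,9) = 9 (sole candidate).
(9,2) = 7 (sole candidate).
(9,5) = 9 (sole candidate).
(1,1) = 4 (sole candidate).
(1,2) = 6 (sole candidate).
(1,6) = 3 (sole candidate).
(1,7) = 5 (sole candidate).
(1,8) = 9 (sole candidate).
(2,3) = 5 (sole candidate).
(2,8) = 6 (sole candidate).
(3,2) = 1 (sole candidate).
(3,7) = 8 (sole candidate).
(4,7) = 4 (sole candidate).
(6,3) = 4 (sole candidate).
(6,4) = 5 (sole candidate).
(6,8) = 8: row 6 has {1,2,3,4,5,6,9}; col 8 has {1,2,3,4,5,6,7,9}; box has {1,2,3,4,7,9} → only 8 remains.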